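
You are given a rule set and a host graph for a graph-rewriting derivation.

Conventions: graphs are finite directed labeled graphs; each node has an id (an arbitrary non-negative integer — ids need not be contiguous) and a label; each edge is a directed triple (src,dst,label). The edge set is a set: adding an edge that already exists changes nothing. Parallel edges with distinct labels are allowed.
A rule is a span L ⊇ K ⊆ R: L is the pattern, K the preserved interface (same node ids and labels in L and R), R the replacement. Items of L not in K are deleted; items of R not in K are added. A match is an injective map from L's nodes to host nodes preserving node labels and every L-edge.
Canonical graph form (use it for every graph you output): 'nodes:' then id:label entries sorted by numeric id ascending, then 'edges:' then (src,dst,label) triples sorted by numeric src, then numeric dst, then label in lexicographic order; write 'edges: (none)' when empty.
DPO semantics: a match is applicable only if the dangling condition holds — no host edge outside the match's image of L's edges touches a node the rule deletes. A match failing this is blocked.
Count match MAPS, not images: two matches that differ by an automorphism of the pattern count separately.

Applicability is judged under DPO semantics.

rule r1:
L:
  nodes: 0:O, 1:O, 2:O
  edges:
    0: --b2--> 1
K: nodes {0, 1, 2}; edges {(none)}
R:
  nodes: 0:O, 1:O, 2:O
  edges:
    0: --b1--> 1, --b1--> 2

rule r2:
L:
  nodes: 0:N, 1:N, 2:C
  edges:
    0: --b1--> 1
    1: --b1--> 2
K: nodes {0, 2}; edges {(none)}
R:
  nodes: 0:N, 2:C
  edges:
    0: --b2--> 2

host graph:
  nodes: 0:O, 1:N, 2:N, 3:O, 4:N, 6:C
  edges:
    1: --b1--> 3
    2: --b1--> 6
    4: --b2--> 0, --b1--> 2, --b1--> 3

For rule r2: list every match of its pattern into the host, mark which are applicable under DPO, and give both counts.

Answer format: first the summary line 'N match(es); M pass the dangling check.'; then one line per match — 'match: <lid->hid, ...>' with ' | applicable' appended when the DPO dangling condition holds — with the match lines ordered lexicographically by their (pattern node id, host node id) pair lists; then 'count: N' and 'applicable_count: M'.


1 match(es); 1 pass the dangling check.
match: 0->4, 1->2, 2->6 | applicable
count: 1
applicable_count: 1


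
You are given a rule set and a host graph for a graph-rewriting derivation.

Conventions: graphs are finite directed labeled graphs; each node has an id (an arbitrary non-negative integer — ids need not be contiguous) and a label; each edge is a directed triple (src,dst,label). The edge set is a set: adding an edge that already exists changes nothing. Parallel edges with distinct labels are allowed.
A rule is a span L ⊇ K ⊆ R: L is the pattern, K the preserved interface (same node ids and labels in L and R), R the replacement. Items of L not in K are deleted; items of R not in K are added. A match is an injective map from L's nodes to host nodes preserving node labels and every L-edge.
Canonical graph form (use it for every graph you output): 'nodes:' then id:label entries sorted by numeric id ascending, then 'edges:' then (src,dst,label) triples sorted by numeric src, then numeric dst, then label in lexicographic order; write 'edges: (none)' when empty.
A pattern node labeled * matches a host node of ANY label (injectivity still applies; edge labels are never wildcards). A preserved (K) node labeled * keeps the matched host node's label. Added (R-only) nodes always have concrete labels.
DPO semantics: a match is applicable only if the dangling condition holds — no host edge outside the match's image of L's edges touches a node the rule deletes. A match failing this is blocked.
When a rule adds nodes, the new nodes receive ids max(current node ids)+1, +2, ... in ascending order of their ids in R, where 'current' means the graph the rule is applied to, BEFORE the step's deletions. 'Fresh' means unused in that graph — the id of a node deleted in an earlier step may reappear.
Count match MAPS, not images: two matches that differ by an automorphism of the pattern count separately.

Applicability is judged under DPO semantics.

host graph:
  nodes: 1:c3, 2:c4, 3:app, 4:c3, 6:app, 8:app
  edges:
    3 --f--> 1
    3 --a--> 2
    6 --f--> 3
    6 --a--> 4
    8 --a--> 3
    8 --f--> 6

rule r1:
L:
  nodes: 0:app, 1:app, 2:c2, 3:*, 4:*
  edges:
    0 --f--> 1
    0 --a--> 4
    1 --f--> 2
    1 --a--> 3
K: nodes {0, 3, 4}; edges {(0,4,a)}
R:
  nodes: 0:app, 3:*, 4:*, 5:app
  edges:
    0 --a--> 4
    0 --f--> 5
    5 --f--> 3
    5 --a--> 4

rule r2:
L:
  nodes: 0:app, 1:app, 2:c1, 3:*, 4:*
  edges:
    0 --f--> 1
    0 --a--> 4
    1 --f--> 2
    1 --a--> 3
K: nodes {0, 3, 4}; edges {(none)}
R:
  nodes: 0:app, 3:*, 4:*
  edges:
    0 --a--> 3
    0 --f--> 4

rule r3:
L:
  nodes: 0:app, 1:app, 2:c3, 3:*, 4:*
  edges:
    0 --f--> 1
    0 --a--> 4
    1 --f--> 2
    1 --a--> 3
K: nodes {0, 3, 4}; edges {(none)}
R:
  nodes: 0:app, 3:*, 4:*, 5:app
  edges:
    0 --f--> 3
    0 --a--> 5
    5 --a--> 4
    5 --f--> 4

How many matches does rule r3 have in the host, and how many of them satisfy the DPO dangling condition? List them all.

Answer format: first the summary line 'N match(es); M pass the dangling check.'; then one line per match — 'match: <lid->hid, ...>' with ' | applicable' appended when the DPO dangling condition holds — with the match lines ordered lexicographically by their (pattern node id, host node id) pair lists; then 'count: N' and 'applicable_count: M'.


1 match(es); 0 pass the dangling check.
match: 0->6, 1->3, 2->1, 3->2, 4->4
count: 1
applicable_count: 0


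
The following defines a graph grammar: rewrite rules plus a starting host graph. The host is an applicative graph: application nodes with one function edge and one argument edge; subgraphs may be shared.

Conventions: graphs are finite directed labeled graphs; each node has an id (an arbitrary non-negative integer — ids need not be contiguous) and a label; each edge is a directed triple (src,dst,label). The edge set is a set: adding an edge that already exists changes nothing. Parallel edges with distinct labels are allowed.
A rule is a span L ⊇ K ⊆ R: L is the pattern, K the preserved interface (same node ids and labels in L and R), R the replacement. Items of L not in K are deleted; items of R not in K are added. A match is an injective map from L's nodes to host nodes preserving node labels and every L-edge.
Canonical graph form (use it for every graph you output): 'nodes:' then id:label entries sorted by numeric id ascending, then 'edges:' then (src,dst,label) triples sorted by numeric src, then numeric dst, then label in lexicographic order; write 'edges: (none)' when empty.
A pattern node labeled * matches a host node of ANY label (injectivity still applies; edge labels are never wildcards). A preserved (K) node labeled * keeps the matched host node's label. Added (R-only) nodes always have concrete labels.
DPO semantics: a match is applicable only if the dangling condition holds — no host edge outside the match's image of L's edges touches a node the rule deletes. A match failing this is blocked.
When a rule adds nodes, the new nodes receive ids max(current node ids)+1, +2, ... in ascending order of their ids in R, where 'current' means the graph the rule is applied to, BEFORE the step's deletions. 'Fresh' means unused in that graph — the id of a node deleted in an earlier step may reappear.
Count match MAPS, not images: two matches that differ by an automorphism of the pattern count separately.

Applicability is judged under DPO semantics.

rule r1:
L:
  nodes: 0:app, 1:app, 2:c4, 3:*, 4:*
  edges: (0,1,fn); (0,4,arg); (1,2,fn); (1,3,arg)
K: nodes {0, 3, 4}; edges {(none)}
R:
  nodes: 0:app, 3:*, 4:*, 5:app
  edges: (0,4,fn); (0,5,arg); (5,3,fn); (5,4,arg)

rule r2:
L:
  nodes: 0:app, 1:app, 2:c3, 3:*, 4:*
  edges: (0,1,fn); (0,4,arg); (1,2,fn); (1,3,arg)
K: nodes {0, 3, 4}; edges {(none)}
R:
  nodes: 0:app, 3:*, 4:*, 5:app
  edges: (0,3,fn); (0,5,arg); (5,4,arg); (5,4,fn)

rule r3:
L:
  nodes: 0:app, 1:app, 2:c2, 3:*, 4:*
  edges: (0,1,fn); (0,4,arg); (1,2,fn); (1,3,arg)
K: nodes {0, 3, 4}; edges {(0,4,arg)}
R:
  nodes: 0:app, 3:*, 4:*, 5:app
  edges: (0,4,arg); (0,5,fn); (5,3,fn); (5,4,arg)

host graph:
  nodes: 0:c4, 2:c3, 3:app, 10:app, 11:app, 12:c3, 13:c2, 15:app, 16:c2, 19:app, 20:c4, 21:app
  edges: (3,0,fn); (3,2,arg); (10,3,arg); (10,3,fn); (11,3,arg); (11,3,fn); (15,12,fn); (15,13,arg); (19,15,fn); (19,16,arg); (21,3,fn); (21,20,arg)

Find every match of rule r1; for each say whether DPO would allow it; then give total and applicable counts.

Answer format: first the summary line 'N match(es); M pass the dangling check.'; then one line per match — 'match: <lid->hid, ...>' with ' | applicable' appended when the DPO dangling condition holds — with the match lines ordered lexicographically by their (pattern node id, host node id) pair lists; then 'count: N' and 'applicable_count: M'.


1 match(es); 0 pass the dangling check.
match: 0->21, 1->3, 2->0, 3->2, 4->20
count: 1
applicable_count: 0


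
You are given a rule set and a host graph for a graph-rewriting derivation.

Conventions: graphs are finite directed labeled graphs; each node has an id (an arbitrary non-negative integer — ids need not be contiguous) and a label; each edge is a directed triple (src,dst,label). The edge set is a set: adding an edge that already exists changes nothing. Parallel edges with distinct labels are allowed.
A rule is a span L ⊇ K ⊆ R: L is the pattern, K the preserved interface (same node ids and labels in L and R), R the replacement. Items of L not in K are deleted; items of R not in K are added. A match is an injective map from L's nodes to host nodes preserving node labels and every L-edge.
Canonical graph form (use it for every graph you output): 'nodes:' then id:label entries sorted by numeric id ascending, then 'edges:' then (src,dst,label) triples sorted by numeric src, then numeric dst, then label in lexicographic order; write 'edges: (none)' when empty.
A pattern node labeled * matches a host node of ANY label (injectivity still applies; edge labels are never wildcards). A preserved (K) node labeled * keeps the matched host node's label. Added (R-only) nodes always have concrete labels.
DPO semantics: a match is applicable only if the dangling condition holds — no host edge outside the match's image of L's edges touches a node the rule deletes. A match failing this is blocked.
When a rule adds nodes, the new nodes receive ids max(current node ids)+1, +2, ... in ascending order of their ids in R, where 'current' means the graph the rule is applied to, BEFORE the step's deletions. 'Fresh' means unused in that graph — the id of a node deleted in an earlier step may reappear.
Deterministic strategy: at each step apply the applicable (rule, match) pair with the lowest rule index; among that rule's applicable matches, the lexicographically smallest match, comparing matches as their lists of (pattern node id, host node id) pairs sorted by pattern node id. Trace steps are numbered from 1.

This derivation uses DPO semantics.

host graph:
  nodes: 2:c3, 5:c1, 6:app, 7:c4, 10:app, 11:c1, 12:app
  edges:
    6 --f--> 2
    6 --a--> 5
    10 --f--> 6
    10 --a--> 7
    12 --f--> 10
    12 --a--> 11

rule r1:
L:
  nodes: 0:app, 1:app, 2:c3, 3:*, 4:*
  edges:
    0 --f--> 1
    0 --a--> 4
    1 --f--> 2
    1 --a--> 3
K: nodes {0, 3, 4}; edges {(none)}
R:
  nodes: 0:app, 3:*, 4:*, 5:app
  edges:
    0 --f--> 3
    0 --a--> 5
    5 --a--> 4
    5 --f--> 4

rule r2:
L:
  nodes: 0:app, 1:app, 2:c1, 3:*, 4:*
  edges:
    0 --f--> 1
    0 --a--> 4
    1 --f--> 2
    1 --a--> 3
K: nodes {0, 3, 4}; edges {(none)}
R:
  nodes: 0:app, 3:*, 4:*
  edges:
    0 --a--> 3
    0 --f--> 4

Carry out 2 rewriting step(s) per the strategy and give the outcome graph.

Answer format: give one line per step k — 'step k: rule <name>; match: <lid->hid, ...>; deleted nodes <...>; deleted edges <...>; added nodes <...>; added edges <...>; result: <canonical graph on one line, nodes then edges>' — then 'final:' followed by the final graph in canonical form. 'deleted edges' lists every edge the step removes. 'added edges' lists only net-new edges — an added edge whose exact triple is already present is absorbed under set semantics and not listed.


step 1: rule r1; match: 0->10, 1->6, 2->2, 3->5, 4->7; deleted nodes 2, 6; deleted edges (6,2,f); (6,5,a); (10,6,f); (10,7,a); added nodes 13; added edges (10,5,f); (10,13,a); (13,7,a); (13,7,f); result: nodes: 5:c1, 7:c4, 10:app, 11:c1, 12:app, 13:app edges: (10,5,f); (10,13,a); (12,10,f); (12,11,a); (13,7,a); (13,7,f)
step 2: rule r2; match: 0->12, 1->10, 2->5, 3->13, 4->11; deleted nodes 5, 10; deleted edges (10,5,f); (10,13,a); (12,10,f); (12,11,a); added nodes (none); added edges (12,11,f); (12,13,a); result: nodes: 7:c4, 11:c1, 12:app, 13:app edges: (12,11,f); (12,13,a); (13,7,a); (13,7,f)
final:
nodes: 7:c4, 11:c1, 12:app, 13:app
edges: (12,11,f); (12,13,a); (13,7,a); (13,7,f)


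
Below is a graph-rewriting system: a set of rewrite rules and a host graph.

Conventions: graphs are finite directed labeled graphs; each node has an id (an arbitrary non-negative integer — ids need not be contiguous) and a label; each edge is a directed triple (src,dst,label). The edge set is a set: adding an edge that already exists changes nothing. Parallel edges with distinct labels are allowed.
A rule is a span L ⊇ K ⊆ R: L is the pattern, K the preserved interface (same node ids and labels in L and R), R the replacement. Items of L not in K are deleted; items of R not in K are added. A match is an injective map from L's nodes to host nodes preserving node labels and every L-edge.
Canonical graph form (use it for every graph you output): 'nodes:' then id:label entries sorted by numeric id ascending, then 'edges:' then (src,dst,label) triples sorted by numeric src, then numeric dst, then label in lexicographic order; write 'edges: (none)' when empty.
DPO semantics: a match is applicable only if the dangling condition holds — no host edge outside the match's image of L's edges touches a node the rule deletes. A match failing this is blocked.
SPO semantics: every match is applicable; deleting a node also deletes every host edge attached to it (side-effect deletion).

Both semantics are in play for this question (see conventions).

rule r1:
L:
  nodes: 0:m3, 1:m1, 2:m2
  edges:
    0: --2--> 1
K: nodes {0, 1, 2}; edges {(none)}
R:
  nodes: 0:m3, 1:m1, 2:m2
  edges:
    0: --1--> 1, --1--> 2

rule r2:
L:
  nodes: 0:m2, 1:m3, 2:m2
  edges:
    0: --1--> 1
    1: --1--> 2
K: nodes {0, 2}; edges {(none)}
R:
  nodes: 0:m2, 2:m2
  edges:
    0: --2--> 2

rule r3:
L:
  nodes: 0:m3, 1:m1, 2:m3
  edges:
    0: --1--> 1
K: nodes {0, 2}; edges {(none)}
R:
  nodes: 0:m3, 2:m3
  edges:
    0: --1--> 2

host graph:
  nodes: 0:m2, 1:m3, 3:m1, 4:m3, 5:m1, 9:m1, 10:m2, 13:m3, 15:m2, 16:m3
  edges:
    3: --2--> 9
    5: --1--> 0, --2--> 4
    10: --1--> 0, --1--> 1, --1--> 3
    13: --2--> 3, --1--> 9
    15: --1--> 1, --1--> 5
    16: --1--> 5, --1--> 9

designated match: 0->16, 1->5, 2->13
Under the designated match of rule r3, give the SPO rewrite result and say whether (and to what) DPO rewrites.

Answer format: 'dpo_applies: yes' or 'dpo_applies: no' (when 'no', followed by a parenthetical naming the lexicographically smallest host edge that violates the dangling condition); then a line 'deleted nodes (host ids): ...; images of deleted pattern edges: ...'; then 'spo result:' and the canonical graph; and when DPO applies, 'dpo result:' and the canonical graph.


dpo_applies: no
(the rule deletes node 5, which keeps host edge (5,0,1) outside the match image — the dangling condition fails, DPO blocks; SPO proceeds and side-deletes such edges)
deleted nodes (host ids): 5; images of deleted pattern edges: (16,5,1)
spo result:
nodes: 0:m2, 1:m3, 3:m1, 4:m3, 9:m1, 10:m2, 13:m3, 15:m2, 16:m3
edges: (3,9,2); (10,0,1); (10,1,1); (10,3,1); (13,3,2); (13,9,1); (15,1,1); (16,9,1); (16,13,1)


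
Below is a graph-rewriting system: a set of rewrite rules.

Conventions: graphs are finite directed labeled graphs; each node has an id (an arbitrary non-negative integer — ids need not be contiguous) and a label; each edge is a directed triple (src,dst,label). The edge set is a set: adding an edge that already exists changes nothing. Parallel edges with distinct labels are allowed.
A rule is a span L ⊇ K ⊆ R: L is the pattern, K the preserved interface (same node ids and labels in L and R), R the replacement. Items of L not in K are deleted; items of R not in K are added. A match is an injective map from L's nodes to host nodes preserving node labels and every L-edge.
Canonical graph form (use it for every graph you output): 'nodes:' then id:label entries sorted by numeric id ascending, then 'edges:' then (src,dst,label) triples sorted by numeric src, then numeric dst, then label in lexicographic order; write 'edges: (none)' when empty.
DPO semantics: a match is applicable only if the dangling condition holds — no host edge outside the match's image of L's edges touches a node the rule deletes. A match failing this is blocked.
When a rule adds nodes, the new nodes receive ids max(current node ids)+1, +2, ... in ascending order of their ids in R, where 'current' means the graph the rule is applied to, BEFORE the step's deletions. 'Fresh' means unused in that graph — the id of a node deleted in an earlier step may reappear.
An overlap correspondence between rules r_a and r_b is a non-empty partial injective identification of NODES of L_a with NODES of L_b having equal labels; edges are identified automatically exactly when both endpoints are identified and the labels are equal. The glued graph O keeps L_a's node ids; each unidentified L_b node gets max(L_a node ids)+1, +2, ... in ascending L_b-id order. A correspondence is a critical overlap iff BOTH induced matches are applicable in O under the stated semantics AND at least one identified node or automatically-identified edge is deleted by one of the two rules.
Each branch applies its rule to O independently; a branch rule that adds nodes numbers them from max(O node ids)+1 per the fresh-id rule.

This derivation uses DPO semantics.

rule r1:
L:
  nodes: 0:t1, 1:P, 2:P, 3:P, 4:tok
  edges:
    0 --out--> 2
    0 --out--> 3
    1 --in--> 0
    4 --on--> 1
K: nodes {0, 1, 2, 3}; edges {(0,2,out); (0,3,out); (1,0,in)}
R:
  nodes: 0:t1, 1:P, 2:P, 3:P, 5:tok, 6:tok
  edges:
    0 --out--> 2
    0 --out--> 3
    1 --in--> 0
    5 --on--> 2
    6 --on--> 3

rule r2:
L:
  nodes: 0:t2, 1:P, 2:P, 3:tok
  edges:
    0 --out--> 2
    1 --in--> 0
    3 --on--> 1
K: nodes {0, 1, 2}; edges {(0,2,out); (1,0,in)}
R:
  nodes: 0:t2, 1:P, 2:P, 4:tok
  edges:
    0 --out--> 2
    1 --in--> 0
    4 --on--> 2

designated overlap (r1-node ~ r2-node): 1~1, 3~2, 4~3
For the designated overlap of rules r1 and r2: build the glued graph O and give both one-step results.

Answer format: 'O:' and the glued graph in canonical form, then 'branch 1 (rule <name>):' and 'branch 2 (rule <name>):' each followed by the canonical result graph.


O:
nodes: 0:t1, 1:P, 2:P, 3:P, 4:tok, 5:t2
edges: (0,2,out); (0,3,out); (1,0,in); (1,5,in); (4,1,on); (5,3,out)
branch 1 (rule r1):
nodes: 0:t1, 1:P, 2:P, 3:P, 5:t2, 6:tok, 7:tok
edges: (0,2,out); (0,3,out); (1,0,in); (1,5,in); (5,3,out); (6,2,on); (7,3,on)
branch 2 (rule r2):
nodes: 0:t1, 1:P, 2:P, 3:P, 5:t2, 6:tok
edges: (0,2,out); (0,3,out); (1,0,in); (1,5,in); (5,3,out); (6,3,on)


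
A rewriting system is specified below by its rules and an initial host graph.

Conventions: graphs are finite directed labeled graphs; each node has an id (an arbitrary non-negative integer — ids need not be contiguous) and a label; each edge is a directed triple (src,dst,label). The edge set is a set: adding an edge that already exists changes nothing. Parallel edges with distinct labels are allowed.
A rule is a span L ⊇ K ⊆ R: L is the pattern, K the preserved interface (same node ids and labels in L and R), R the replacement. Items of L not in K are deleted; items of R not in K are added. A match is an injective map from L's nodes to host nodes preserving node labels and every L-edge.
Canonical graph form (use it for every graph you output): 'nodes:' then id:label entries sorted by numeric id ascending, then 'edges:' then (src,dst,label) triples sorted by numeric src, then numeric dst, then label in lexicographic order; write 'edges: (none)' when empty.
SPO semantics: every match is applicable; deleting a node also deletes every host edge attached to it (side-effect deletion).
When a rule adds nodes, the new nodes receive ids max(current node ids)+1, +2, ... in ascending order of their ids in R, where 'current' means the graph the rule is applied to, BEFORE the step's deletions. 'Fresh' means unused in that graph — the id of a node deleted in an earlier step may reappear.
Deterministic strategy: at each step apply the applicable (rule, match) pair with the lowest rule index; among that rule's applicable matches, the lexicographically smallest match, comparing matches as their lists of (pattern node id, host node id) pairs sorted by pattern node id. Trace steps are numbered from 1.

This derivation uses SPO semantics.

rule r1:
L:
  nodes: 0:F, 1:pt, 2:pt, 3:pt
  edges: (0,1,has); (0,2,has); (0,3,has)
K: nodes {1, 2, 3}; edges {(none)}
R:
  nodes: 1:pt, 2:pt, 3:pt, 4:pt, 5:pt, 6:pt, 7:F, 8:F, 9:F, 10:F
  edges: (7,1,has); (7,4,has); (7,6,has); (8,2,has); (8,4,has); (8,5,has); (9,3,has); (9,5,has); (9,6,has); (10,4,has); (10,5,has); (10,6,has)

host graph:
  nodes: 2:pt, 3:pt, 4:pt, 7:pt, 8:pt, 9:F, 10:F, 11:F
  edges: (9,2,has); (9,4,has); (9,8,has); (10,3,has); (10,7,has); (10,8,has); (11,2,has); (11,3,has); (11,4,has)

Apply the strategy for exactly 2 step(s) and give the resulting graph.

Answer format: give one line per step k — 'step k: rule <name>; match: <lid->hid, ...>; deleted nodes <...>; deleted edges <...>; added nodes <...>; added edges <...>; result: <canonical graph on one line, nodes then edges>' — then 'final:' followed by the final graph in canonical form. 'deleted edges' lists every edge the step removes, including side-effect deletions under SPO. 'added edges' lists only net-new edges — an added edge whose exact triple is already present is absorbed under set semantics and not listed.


step 1: rule r1; match: 0->9, 1->2, 2->4, 3->8; deleted nodes 9; deleted edges (9,2,has); (9,4,has); (9,8,has); added nodes 12, 13, 14, 15, 16, 17, 18; added edges (15,2,has); (15,12,has); (15,14,has); (16,4,has); (16,12,has); (16,13,has); (17,8,has); (17,13,has); (17,14,has); (18,12,has); (18,13,has); (18,14,has); result: nodes: 2:pt, 3:pt, 4:pt, 7:pt, 8:pt, 10:F, 11:F, 12:pt, 13:pt, 14:pt, 15:F, 16:F, 17:F, 18:F edges: (10,3,has); (10,7,has); (10,8,has); (11,2,has); (11,3,has); (11,4,has); (15,2,has); (15,12,has); (15,14,has); (16,4,has); (16,12,has); (16,13,has); (17,8,has); (17,13,has); (17,14,has); (18,12,has); (18,13,has); (18,14,has)
step 2: rule r1; match: 0->10, 1->3, 2->7, 3->8; deleted nodes 10; deleted edges (10,3,has); (10,7,has); (10,8,has); added nodes 19, 20, 21, 22, 23, 24, 25; added edges (22,3,has); (22,19,has); (22,21,has); (23,7,has); (23,19,has); (23,20,has); (24,8,has); (24,20,has); (24,21,has); (25,19,has); (25,20,has); (25,21,has); result: nodes: 2:pt, 3:pt, 4:pt, 7:pt, 8:pt, 11:F, 12:pt, 13:pt, 14:pt, 15:F, 16:F, 17:F, 18:F, 19:pt, 20:pt, 21:pt, 22:F, 23:F, 24:F, 25:F edges: (11,2,has); (11,3,has); (11,4,has); (15,2,has); (15,12,has); (15,14,has); (16,4,has); (16,12,has); (16,13,has); (17,8,has); (17,13,has); (17,14,has); (18,12,has); (18,13,has); (18,14,has); (22,3,has); (22,19,has); (22,21,has); (23,7,has); (23,19,has); (23,20,has); (24,8,has); (24,20,has); (24,21,has); (25,19,has); (25,20,has); (25,21,has)
final:
nodes: 2:pt, 3:pt, 4:pt, 7:pt, 8:pt, 11:F, 12:pt, 13:pt, 14:pt, 15:F, 16:F, 17:F, 18:F, 19:pt, 20:pt, 21:pt, 22:F, 23:F, 24:F, 25:F
edges: (11,2,has); (11,3,has); (11,4,has); (15,2,has); (15,12,has); (15,14,has); (16,4,has); (16,12,has); (16,13,has); (17,8,has); (17,13,has); (17,14,has); (18,12,has); (18,13,has); (18,14,has); (22,3,has); (22,19,has); (22,21,has); (23,7,has); (23,19,has); (23,20,has); (24,8,has); (24,20,has); (24,21,has); (25,19,has); (25,20,has); (25,21,has)


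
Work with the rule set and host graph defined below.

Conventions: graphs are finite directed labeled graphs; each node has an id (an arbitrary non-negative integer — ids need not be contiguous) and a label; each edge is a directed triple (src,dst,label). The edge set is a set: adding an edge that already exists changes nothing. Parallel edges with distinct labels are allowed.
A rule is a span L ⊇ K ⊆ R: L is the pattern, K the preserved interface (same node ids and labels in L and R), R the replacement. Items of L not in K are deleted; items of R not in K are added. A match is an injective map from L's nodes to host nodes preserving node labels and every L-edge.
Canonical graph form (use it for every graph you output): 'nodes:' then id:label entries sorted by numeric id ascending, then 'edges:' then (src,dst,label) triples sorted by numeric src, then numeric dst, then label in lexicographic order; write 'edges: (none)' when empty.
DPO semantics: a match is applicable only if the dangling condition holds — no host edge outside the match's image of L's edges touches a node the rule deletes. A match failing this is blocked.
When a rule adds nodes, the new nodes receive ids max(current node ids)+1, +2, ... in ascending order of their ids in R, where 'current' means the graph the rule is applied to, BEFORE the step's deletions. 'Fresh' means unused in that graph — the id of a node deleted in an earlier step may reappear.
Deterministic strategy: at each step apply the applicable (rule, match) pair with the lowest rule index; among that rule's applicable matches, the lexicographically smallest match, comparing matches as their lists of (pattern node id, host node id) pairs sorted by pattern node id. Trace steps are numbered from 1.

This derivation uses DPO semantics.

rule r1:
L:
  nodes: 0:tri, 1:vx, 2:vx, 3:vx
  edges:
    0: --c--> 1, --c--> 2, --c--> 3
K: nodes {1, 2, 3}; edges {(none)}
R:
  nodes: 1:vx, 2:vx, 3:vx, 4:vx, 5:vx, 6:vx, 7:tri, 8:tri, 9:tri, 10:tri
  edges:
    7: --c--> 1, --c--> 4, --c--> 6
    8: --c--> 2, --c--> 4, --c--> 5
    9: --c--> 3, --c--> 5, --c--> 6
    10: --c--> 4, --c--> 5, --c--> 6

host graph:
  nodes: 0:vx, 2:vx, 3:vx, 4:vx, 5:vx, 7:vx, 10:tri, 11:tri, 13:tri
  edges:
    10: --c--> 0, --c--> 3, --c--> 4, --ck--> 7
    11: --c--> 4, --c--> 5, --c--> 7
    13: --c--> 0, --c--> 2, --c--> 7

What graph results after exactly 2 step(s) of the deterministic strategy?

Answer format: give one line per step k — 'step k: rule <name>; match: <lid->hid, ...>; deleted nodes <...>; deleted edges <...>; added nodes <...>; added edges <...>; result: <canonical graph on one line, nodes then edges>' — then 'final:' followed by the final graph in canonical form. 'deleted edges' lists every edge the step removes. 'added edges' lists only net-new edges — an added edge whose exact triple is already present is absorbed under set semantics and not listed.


step 1: rule r1; match: 0->11, 1->4, 2->5, 3->7; deleted nodes 11; deleted edges (11,4,c); (11,5,c); (11,7,c); added nodes 14, 15, 16, 17, 18, 19, 20; added edges (17,4,c); (17,14,c); (17,16,c); (18,5,c); (18,14,c); (18,15,c); (19,7,c); (19,15,c); (19,16,c); (20,14,c); (20,15,c); (20,16,c); result: nodes: 0:vx, 2:vx, 3:vx, 4:vx, 5:vx, 7:vx, 10:tri, 13:tri, 14:vx, 15:vx, 16:vx, 17:tri, 18:tri, 19:tri, 20:tri edges: (10,0,c); (10,3,c); (10,4,c); (10,7,ck); (13,0,c); (13,2,c); (13,7,c); (17,4,c); (17,14,c); (17,16,c); (18,5,c); (18,14,c); (18,15,c); (19,7,c); (19,15,c); (19,16,c); (20,14,c); (20,15,c); (20,16,c)
step 2: rule r1; match: 0->13, 1->0, 2->2, 3->7; deleted nodes 13; deleted edges (13,0,c); (13,2,c); (13,7,c); added nodes 21, 22, 23, 24, 25, 26, 27; added edges (24,0,c); (24,21,c); (24,23,c); (25,2,c); (25,21,c); (25,22,c); (26,7,c); (26,22,c); (26,23,c); (27,21,c); (27,22,c); (27,23,c); result: nodes: 0:vx, 2:vx, 3:vx, 4:vx, 5:vx, 7:vx, 10:tri, 14:vx, 15:vx, 16:vx, 17:tri, 18:tri, 19:tri, 20:tri, 21:vx, 22:vx, 23:vx, 24:tri, 25:tri, 26:tri, 27:tri edges: (10,0,c); (10,3,c); (10,4,c); (10,7,ck); (17,4,c); (17,14,c); (17,16,c); (18,5,c); (18,14,c); (18,15,c); (19,7,c); (19,15,c); (19,16,c); (20,14,c); (20,15,c); (20,16,c); (24,0,c); (24,21,c); (24,23,c); (25,2,c); (25,21,c); (25,22,c); (26,7,c); (26,22,c); (26,23,c); (27,21,c); (27,22,c); (27,23,c)
final:
nodes: 0:vx, 2:vx, 3:vx, 4:vx, 5:vx, 7:vx, 10:tri, 14:vx, 15:vx, 16:vx, 17:tri, 18:tri, 19:tri, 20:tri, 21:vx, 22:vx, 23:vx, 24:tri, 25:tri, 26:tri, 27:tri
edges: (10,0,c); (10,3,c); (10,4,c); (10,7,ck); (17,4,c); (17,14,c); (17,16,c); (18,5,c); (18,14,c); (18,15,c); (19,7,c); (19,15,c); (19,16,c); (20,14,c); (20,15,c); (20,16,c); (24,0,c); (24,21,c); (24,23,c); (25,2,c); (25,21,c); (25,22,c); (26,7,c); (26,22,c); (26,23,c); (27,21,c); (27,22,c); (27,23,c)


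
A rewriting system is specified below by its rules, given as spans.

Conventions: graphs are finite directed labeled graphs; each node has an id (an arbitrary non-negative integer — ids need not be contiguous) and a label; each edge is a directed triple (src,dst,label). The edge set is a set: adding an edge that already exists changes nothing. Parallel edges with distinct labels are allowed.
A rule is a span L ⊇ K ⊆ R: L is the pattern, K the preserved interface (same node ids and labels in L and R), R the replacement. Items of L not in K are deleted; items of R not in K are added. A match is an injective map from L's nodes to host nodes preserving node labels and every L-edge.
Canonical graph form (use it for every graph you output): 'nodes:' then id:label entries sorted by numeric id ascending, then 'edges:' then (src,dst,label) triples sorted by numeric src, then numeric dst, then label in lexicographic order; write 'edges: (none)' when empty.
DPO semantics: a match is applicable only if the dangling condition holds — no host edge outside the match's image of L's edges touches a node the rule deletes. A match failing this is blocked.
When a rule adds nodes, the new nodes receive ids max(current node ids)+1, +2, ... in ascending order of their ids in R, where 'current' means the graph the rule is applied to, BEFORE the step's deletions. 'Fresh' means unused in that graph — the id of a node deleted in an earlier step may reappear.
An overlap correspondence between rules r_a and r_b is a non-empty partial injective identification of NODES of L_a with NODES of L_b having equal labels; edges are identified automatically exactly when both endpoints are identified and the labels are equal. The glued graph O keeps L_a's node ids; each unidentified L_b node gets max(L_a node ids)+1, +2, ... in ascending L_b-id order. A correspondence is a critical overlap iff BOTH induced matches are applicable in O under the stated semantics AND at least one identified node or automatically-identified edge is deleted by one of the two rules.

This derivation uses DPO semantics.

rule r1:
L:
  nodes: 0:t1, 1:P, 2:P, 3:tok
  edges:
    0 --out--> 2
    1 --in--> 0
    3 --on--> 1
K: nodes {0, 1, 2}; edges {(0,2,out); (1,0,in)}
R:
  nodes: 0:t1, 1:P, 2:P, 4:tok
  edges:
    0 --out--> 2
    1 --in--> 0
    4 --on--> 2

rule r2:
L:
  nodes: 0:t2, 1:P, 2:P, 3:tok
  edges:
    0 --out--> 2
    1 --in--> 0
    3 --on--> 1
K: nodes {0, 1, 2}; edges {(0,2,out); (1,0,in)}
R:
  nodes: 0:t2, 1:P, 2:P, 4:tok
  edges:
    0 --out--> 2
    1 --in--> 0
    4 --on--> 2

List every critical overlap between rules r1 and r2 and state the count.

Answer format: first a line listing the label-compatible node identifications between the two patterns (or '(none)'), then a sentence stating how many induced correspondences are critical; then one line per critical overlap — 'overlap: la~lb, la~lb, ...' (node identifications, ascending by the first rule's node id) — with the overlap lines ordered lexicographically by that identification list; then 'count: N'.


label-compatible node identifications between L(r1) and L(r2): 1~1, 1~2, 2~1, 2~2, 3~3
2 of the induced correspondences are critical overlaps of r1 and r2.
overlap: 1~1, 2~2, 3~3
overlap: 1~1, 3~3
count: 2


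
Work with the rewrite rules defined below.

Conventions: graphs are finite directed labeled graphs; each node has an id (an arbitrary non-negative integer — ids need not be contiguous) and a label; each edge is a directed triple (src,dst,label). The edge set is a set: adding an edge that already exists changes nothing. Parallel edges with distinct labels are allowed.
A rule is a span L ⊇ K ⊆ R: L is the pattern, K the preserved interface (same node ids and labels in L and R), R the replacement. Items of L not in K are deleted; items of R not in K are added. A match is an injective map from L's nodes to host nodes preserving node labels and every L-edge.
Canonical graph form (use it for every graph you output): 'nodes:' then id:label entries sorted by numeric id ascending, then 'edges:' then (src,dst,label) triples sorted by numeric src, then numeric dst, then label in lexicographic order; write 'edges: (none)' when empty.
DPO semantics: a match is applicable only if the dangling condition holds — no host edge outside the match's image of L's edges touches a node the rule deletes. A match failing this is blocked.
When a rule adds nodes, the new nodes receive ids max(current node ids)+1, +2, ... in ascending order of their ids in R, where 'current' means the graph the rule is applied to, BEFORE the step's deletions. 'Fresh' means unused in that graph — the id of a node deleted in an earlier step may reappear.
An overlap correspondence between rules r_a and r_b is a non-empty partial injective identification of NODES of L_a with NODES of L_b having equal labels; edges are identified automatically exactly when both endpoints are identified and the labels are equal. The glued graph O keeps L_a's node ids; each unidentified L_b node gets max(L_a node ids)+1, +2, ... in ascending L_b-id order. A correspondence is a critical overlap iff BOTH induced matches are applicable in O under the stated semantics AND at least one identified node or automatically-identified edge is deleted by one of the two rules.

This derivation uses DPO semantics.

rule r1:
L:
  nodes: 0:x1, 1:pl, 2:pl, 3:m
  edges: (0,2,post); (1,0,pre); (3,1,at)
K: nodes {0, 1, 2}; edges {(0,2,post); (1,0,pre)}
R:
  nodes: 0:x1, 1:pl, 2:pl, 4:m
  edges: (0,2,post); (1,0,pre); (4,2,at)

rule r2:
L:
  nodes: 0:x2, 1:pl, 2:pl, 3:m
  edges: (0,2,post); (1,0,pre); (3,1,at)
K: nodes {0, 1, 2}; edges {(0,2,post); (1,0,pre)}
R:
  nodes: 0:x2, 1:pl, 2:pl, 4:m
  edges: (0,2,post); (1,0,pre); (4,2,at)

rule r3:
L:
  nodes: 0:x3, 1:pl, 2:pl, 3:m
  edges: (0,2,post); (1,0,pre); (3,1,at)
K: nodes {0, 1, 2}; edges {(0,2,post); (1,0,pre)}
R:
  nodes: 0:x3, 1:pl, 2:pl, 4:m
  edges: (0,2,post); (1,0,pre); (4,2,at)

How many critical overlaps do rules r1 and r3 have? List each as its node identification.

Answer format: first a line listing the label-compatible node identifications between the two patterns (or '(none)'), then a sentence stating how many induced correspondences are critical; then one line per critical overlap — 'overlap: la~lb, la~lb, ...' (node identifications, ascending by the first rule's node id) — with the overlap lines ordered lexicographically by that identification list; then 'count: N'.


label-compatible node identifications between L(r1) and L(r3): 1~1, 1~2, 2~1, 2~2, 3~3
2 of the induced correspondences are critical overlaps of r1 and r3.
overlap: 1~1, 2~2, 3~3
overlap: 1~1, 3~3
count: 2


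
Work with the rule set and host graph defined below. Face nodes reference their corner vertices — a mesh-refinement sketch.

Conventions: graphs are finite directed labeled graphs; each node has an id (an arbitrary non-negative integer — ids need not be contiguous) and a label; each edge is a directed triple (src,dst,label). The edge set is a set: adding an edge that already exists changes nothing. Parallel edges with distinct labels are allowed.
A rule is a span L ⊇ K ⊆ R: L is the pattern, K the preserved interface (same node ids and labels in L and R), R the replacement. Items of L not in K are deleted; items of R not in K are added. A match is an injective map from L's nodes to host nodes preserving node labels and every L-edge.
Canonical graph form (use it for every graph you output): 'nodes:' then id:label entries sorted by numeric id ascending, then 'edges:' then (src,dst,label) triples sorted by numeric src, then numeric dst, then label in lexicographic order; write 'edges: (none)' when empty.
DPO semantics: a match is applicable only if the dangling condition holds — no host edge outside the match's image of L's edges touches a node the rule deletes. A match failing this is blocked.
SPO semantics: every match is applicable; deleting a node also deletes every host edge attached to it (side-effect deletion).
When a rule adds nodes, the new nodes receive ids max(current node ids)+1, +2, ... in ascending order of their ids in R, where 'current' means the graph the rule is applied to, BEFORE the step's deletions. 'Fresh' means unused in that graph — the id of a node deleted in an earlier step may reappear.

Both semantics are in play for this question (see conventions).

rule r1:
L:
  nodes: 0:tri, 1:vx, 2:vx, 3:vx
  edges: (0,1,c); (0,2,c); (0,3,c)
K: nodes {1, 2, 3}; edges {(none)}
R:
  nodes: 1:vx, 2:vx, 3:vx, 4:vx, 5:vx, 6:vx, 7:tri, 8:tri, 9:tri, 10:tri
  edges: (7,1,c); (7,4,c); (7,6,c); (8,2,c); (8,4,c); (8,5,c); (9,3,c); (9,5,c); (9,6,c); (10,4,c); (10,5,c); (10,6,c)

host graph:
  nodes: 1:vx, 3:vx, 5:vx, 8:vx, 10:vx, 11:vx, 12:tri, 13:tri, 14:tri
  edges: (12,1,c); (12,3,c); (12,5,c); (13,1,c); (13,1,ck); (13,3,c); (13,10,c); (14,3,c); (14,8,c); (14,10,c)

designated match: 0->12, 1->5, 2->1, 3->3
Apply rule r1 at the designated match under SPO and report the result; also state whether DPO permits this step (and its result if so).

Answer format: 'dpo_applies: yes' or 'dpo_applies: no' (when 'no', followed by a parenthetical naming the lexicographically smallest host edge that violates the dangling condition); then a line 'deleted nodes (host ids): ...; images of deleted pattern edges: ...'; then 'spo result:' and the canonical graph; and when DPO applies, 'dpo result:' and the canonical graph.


dpo_applies: yes
deleted nodes (host ids): 12; images of deleted pattern edges: (12,1,c); (12,3,c); (12,5,c)
spo result:
nodes: 1:vx, 3:vx, 5:vx, 8:vx, 10:vx, 11:vx, 13:tri, 14:tri, 15:vx, 16:vx, 17:vx, 18:tri, 19:tri, 20:tri, 21:tri
edges: (13,1,c); (13,1,ck); (13,3,c); (13,10,c); (14,3,c); (14,8,c); (14,10,c); (18,5,c); (18,15,c); (18,17,c); (19,1,c); (19,15,c); (19,16,c); (20,3,c); (20,16,c); (20,17,c); (21,15,c); (21,16,c); (21,17,c)
dpo result:
nodes: 1:vx, 3:vx, 5:vx, 8:vx, 10:vx, 11:vx, 13:tri, 14:tri, 15:vx, 16:vx, 17:vx, 18:tri, 19:tri, 20:tri, 21:tri
edges: (13,1,c); (13,1,ck); (13,3,c); (13,10,c); (14,3,c); (14,8,c); (14,10,c); (18,5,c); (18,15,c); (18,17,c); (19,1,c); (19,15,c); (19,16,c); (20,3,c); (20,16,c); (20,17,c); (21,15,c); (21,16,c); (21,17,c)


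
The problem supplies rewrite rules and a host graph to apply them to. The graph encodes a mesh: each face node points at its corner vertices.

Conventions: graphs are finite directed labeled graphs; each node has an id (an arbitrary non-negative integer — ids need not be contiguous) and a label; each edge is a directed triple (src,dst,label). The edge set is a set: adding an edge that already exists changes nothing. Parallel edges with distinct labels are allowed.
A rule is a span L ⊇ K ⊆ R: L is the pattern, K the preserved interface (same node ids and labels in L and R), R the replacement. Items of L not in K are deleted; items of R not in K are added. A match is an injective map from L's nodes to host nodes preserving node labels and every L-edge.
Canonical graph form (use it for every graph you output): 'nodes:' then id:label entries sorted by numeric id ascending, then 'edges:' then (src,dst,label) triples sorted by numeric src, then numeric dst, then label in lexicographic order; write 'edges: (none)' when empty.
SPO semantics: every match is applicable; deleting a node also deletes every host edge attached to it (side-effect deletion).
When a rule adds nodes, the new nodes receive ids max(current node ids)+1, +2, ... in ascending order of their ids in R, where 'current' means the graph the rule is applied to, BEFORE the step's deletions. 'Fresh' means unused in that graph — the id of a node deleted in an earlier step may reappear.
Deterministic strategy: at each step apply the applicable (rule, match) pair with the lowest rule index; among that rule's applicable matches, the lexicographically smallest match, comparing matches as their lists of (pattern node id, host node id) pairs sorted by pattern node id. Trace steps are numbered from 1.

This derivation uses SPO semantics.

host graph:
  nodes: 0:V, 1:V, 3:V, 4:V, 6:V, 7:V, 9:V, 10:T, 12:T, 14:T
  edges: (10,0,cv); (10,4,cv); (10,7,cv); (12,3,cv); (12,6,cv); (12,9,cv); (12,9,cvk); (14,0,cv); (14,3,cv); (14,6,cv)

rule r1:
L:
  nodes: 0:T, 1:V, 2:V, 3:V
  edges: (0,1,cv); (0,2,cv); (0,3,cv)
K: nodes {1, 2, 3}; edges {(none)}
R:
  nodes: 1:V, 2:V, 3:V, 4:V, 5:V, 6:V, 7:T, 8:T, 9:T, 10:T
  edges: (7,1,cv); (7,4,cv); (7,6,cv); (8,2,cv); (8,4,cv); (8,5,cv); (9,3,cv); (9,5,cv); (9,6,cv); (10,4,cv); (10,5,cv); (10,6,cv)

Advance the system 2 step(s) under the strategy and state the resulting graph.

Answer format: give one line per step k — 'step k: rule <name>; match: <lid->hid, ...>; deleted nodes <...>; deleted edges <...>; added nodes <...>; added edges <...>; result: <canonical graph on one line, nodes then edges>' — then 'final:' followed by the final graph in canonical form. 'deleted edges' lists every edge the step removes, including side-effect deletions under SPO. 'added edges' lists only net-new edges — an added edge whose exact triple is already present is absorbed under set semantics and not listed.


step 1: rule r1; match: 0->10, 1->0, 2->4, 3->7; deleted nodes 10; deleted edges (10,0,cv); (10,4,cv); (10,7,cv); added nodes 15, 16, 17, 18, 19, 20, 21; added edges (18,0,cv); (18,15,cv); (18,17,cv); (19,4,cv); (19,15,cv); (19,16,cv); (20,7,cv); (20,16,cv); (20,17,cv); (21,15,cv); (21,16,cv); (21,17,cv); result: nodes: 0:V, 1:V, 3:V, 4:V, 6:V, 7:V, 9:V, 12:T, 14:T, 15:V, 16:V, 17:V, 18:T, 19:T, 20:T, 21:T edges: (12,3,cv); (12,6,cv); (12,9,cv); (12,9,cvk); (14,0,cv); (14,3,cv); (14,6,cv); (18,0,cv); (18,15,cv); (18,17,cv); (19,4,cv); (19,15,cv); (19,16,cv); (20,7,cv); (20,16,cv); (20,17,cv); (21,15,cv); (21,16,cv); (21,17,cv)
step 2: rule r1; match: 0->12, 1->3, 2->6, 3->9; deleted nodes 12; deleted edges (12,3,cv); (12,6,cv); (12,9,cv); (12,9,cvk); added nodes 22, 23, 24, 25, 26, 27, 28; added edges (25,3,cv); (25,22,cv); (25,24,cv); (26,6,cv); (26,22,cv); (26,23,cv); (27,9,cv); (27,23,cv); (27,24,cv); (28,22,cv); (28,23,cv); (28,24,cv); result: nodes: 0:V, 1:V, 3:V, 4:V, 6:V, 7:V, 9:V, 14:T, 15:V, 16:V, 17:V, 18:T, 19:T, 20:T, 21:T, 22:V, 23:V, 24:V, 25:T, 26:T, 27:T, 28:T edges: (14,0,cv); (14,3,cv); (14,6,cv); (18,0,cv); (18,15,cv); (18,17,cv); (19,4,cv); (19,15,cv); (19,16,cv); (20,7,cv); (20,16,cv); (20,17,cv); (21,15,cv); (21,16,cv); (21,17,cv); (25,3,cv); (25,22,cv); (25,24,cv); (26,6,cv); (26,22,cv); (26,23,cv); (27,9,cv); (27,23,cv); (27,24,cv); (28,22,cv); (28,23,cv); (28,24,cv)
final:
nodes: 0:V, 1:V, 3:V, 4:V, 6:V, 7:V, 9:V, 14:T, 15:V, 16:V, 17:V, 18:T, 19:T, 20:T, 21:T, 22:V, 23:V, 24:V, 25:T, 26:T, 27:T, 28:T
edges: (14,0,cv); (14,3,cv); (14,6,cv); (18,0,cv); (18,15,cv); (18,17,cv); (19,4,cv); (19,15,cv); (19,16,cv); (20,7,cv); (20,16,cv); (20,17,cv); (21,15,cv); (21,16,cv); (21,17,cv); (25,3,cv); (25,22,cv); (25,24,cv); (26,6,cv); (26,22,cv); (26,23,cv); (27,9,cv); (27,23,cv); (27,24,cv); (28,22,cv); (28,23,cv); (28,24,cv)
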